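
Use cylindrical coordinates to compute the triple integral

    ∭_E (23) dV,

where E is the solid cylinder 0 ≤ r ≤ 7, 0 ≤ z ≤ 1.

In cylindrical coordinates, x = r cos(θ), y = r sin(θ), z = z, and dV = r dr dθ dz.

The integrand becomes 23, so

    ∭_E (23) dV = ∫_{0}^{2π} ∫_{0}^{7} ∫_{0}^{1} (23) · r dz dr dθ.

Inner (z): 23r.
Middle (r from 0 to 7): 1127/2.
Outer (θ): 1127π.

Therefore the triple integral equals 1127π.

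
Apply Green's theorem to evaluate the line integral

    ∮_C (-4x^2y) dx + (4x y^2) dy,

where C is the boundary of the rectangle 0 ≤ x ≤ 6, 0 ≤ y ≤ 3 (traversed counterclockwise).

Green's theorem converts the closed line integral into a double integral over the enclosed region D:

    ∮_C P dx + Q dy = ∬_D (∂Q/∂x - ∂P/∂y) dA.

Here P = -4x^2y, Q = 4x y^2, so

    ∂Q/∂x = 4y^2,    ∂P/∂y = -4x^2,
    ∂Q/∂x - ∂P/∂y = 4x^2 + 4y^2.

D is the region 0 ≤ x ≤ 6, 0 ≤ y ≤ 3. Evaluating the double integral:

    ∬_D (4x^2 + 4y^2) dA = ∫_0^{6} ∫_0^{3} (4x^2 + 4y^2) dy dx.

Inner (y from 0 to 3): 12x^2 + 36.
Outer (x from 0 to 6): 1080.

Therefore ∮_C P dx + Q dy = 1080.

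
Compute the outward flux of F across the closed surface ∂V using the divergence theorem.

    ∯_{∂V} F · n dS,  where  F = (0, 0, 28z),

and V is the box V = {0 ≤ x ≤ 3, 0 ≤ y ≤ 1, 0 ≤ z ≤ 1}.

By the divergence theorem,

    ∯_{∂V} F · n dS = ∭_V (∇ · F) dV.

Compute the divergence:
    ∇ · F = ∂F_x/∂x + ∂F_y/∂y + ∂F_z/∂z = 0 + 0 + 28 = 28.

V is a rectangular box, so dV = dx dy dz with 0 ≤ x ≤ 3, 0 ≤ y ≤ 1, 0 ≤ z ≤ 1.

Integrate (28) over V as an iterated integral:

    ∭_V (∇·F) dV = ∫_0^{3} ∫_0^{1} ∫_0^{1} (28) dz dy dx.

Inner (z from 0 to 1): 28.
Middle (y from 0 to 1): 28.
Outer (x from 0 to 3): 84.

Therefore ∯_{∂V} F · n dS = 84.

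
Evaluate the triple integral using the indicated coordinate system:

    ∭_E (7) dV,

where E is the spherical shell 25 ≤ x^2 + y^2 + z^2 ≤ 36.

In spherical coordinates, x = ρ sin(φ) cos(θ), y = ρ sin(φ) sin(θ), z = ρ cos(φ), and dV = ρ^2 sin(φ) dρ dφ dθ.

The integrand becomes 7, so

    ∭_E (7) dV = ∫_{0}^{2π} ∫_{0}^{π} ∫_{5}^{6} (7) · ρ^2 sin(φ) dρ dφ dθ.

Inner (ρ): 637sin(φ)/3.
Middle (φ): 1274/3.
Outer (θ): 2548π/3.

Therefore the triple integral equals 2548π/3.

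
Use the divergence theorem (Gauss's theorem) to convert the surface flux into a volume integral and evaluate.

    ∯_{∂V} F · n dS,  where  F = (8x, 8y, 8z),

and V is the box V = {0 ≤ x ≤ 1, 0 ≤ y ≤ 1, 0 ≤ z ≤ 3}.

By the divergence theorem,

    ∯_{∂V} F · n dS = ∭_V (∇ · F) dV.

Compute the divergence:
    ∇ · F = ∂F_x/∂x + ∂F_y/∂y + ∂F_z/∂z = 8 + 8 + 8 = 24.

V is a rectangular box, so dV = dx dy dz with 0 ≤ x ≤ 1, 0 ≤ y ≤ 1, 0 ≤ z ≤ 3.

Integrate (24) over V as an iterated integral:

    ∭_V (∇·F) dV = ∫_0^{1} ∫_0^{1} ∫_0^{3} (24) dz dy dx.

Inner (z from 0 to 3): 72.
Middle (y from 0 to 1): 72.
Outer (x from 0 to 1): 72.

Therefore ∯_{∂V} F · n dS = 72.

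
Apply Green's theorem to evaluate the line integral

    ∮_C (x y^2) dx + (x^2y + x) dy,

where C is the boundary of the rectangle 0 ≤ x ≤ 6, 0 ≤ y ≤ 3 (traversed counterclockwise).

Green's theorem converts the closed line integral into a double integral over the enclosed region D:

    ∮_C P dx + Q dy = ∬_D (∂Q/∂x - ∂P/∂y) dA.

Here P = x y^2, Q = x^2y + x, so

    ∂Q/∂x = 2x y + 1,    ∂P/∂y = 2x y,
    ∂Q/∂x - ∂P/∂y = 1.

D is the region 0 ≤ x ≤ 6, 0 ≤ y ≤ 3. Evaluating the double integral:

    ∬_D (1) dA = ∫_0^{6} ∫_0^{3} (1) dy dx.

Inner (y from 0 to 3): 3.
Outer (x from 0 to 6): 18.

Therefore ∮_C P dx + Q dy = 18.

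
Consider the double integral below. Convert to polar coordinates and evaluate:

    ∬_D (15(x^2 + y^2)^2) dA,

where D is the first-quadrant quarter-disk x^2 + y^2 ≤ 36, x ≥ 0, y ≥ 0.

The region D is 0 ≤ r ≤ 6, 0 ≤ θ ≤ π/2 in polar coordinates, where x = r cos(θ), y = r sin(θ), and dA = r dr dθ.

Under the substitution, the integrand becomes 15r^4, so

    ∬_D (15(x^2 + y^2)^2) dA = ∫_{0}^{π/2} ∫_{0}^{6} (15r^4) · r dr dθ.

Inner integral (in r): ∫_{0}^{6} (15r^4) · r dr = 116640.

Outer integral (in θ): ∫_{0}^{π/2} (116640) dθ = 58320π.

Therefore ∬_D (15(x^2 + y^2)^2) dA = 58320π.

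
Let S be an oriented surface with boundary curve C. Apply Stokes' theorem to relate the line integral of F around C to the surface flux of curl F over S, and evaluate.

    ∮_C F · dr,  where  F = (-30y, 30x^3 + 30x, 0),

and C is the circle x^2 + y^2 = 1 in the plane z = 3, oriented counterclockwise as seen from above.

Let S be the flat disk x^2 + y^2 ≤ 1 in the plane z = 3, with upward unit normal n̂ = ẑ. By Stokes' theorem,

    ∮_C F · dr = ∬_S (∇ × F) · n̂ dS = ∬_D (curl F)_z dA,

where D is the disk x^2 + y^2 ≤ 1.

Compute the curl of F = (-30y, 30x^3 + 30x, 0):
    (∇ × F)_x = ∂F_z/∂y - ∂F_y/∂z = 0,
    (∇ × F)_y = ∂F_x/∂z - ∂F_z/∂x = 0,
    (∇ × F)_z = ∂F_y/∂x - ∂F_x/∂y = 90x^2 + 60.

On z = 3, (curl F)_z = 90x^2 + 60.

Convert to polar (x = r cos θ, y = r sin θ, dA = r dr dθ); the integrand becomes 90r^2cos(θ)^2 + 60, so

    ∬_D (curl F)_z dA = ∫_0^{2π} ∫_0^{1} (90r^2cos(θ)^2 + 60) · r dr dθ.

Inner (r from 0 to 1): 45cos(θ)^2/2 + 30.
Outer (θ from 0 to 2π): 165π/2.

Therefore ∮_C F · dr = 165π/2.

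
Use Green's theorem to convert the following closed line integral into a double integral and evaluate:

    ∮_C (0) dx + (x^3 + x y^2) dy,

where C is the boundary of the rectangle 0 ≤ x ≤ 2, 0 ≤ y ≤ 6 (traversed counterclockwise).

Green's theorem converts the closed line integral into a double integral over the enclosed region D:

    ∮_C P dx + Q dy = ∬_D (∂Q/∂x - ∂P/∂y) dA.

Here P = 0, Q = x^3 + x y^2, so

    ∂Q/∂x = 3x^2 + y^2,    ∂P/∂y = 0,
    ∂Q/∂x - ∂P/∂y = 3x^2 + y^2.

D is the region 0 ≤ x ≤ 2, 0 ≤ y ≤ 6. Evaluating the double integral:

    ∬_D (3x^2 + y^2) dA = ∫_0^{2} ∫_0^{6} (3x^2 + y^2) dy dx.

Inner (y from 0 to 6): 18x^2 + 72.
Outer (x from 0 to 2): 192.

Therefore ∮_C P dx + Q dy = 192.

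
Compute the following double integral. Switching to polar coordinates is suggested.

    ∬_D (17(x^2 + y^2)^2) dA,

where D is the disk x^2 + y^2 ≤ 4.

The region D is 0 ≤ r ≤ 2, 0 ≤ θ ≤ 2π in polar coordinates, where x = r cos(θ), y = r sin(θ), and dA = r dr dθ.

Under the substitution, the integrand becomes 17r^4, so

    ∬_D (17(x^2 + y^2)^2) dA = ∫_{0}^{2π} ∫_{0}^{2} (17r^4) · r dr dθ.

Inner integral (in r): ∫_{0}^{2} (17r^4) · r dr = 544/3.

Outer integral (in θ): ∫_{0}^{2π} (544/3) dθ = 1088π/3.

Therefore ∬_D (17(x^2 + y^2)^2) dA = 1088π/3.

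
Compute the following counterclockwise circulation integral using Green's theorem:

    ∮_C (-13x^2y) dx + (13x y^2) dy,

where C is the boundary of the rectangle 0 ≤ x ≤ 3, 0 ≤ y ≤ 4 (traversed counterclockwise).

Green's theorem converts the closed line integral into a double integral over the enclosed region D:

    ∮_C P dx + Q dy = ∬_D (∂Q/∂x - ∂P/∂y) dA.

Here P = -13x^2y, Q = 13x y^2, so

    ∂Q/∂x = 13y^2,    ∂P/∂y = -13x^2,
    ∂Q/∂x - ∂P/∂y = 13x^2 + 13y^2.

D is the region 0 ≤ x ≤ 3, 0 ≤ y ≤ 4. Evaluating the double integral:

    ∬_D (13x^2 + 13y^2) dA = ∫_0^{3} ∫_0^{4} (13x^2 + 13y^2) dy dx.

Inner (y from 0 to 4): 52x^2 + 832/3.
Outer (x from 0 to 3): 1300.

Therefore ∮_C P dx + Q dy = 1300.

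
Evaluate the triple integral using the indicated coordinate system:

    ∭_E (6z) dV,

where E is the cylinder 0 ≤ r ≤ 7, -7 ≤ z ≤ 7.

In cylindrical coordinates, x = r cos(θ), y = r sin(θ), z = z, and dV = r dr dθ dz.

The integrand becomes 6z, so

    ∭_E (6z) dV = ∫_{0}^{2π} ∫_{0}^{7} ∫_{-7}^{7} (6z) · r dz dr dθ.

Inner (z): 0.
Middle (r from 0 to 7): 0.
Outer (θ): 0.

Therefore the triple integral equals 0.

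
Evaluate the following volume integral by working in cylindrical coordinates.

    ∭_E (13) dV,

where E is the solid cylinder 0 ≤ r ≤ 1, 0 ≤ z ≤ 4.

In cylindrical coordinates, x = r cos(θ), y = r sin(θ), z = z, and dV = r dr dθ dz.

The integrand becomes 13, so

    ∭_E (13) dV = ∫_{0}^{2π} ∫_{0}^{1} ∫_{0}^{4} (13) · r dz dr dθ.

Inner (z): 52r.
Middle (r from 0 to 1): 26.
Outer (θ): 52π.

Therefore the triple integral equals 52π.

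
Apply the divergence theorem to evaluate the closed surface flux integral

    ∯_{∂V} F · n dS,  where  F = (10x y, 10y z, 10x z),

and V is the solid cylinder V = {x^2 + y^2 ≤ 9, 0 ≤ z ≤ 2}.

By the divergence theorem,

    ∯_{∂V} F · n dS = ∭_V (∇ · F) dV.

Compute the divergence:
    ∇ · F = ∂F_x/∂x + ∂F_y/∂y + ∂F_z/∂z = 10y + 10z + 10x = 10x + 10y + 10z.

In cylindrical coordinates, x = r cos(θ), y = r sin(θ), z = z, dV = r dr dθ dz, with 0 ≤ r ≤ 3, 0 ≤ θ ≤ 2π, 0 ≤ z ≤ 2.

The integrand, after substitution and multiplying by the volume element, becomes (10sqrt(2)r sin(θ + π/4) + 10z) · r, so

    ∭_V (∇·F) dV = ∫_0^{2π} ∫_0^{3} ∫_0^{2} (10sqrt(2)r sin(θ + π/4) + 10z) · r dz dr dθ.

Inner (z from 0 to 2): 20r (sqrt(2)r sin(θ + π/4) + 1).
Middle (r from 0 to 3): 180sqrt(2)sin(θ + π/4) + 90.
Outer (θ from 0 to 2π): 180π.

Therefore ∯_{∂V} F · n dS = 180π.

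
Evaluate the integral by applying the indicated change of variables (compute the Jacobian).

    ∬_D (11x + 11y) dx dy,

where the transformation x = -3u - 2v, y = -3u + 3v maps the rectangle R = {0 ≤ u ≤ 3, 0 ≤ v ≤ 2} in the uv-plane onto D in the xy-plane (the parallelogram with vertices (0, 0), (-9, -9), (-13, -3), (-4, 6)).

Compute the Jacobian determinant of (x, y) with respect to (u, v):

    ∂(x,y)/∂(u,v) = | -3  -2 | = (-3)(3) - (-2)(-3) = -15.
                   | -3  3 |

Its absolute value is |J| = 15 (the area scaling factor).

Substituting x = -3u - 2v, y = -3u + 3v into the integrand,

    11x + 11y → -66u + 11v,

so the integral becomes

    ∬_R (-66u + 11v) · |J| du dv = ∫_0^3 ∫_0^2 (-990u + 165v) dv du.

Inner (v): 330 - 1980u.
Outer (u): -7920.

Therefore ∬_D (11x + 11y) dx dy = -7920.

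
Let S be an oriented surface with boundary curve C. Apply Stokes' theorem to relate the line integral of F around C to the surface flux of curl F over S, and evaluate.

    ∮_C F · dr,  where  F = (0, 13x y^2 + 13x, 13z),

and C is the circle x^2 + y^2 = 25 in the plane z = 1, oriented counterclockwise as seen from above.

Let S be the flat disk x^2 + y^2 ≤ 25 in the plane z = 1, with upward unit normal n̂ = ẑ. By Stokes' theorem,

    ∮_C F · dr = ∬_S (∇ × F) · n̂ dS = ∬_D (curl F)_z dA,

where D is the disk x^2 + y^2 ≤ 25.

Compute the curl of F = (0, 13x y^2 + 13x, 13z):
    (∇ × F)_x = ∂F_z/∂y - ∂F_y/∂z = 0,
    (∇ × F)_y = ∂F_x/∂z - ∂F_z/∂x = 0,
    (∇ × F)_z = ∂F_y/∂x - ∂F_x/∂y = 13y^2 + 13.

On z = 1, (curl F)_z = 13y^2 + 13.

Convert to polar (x = r cos θ, y = r sin θ, dA = r dr dθ); the integrand becomes 13r^2sin(θ)^2 + 13, so

    ∬_D (curl F)_z dA = ∫_0^{2π} ∫_0^{5} (13r^2sin(θ)^2 + 13) · r dr dθ.

Inner (r from 0 to 5): 8125sin(θ)^2/4 + 325/2.
Outer (θ from 0 to 2π): 9425π/4.

Therefore ∮_C F · dr = 9425π/4.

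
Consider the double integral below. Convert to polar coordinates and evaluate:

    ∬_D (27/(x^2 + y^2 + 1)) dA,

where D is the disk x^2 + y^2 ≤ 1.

The region D is 0 ≤ r ≤ 1, 0 ≤ θ ≤ 2π in polar coordinates, where x = r cos(θ), y = r sin(θ), and dA = r dr dθ.

Under the substitution, the integrand becomes 27/(r^2 + 1), so

    ∬_D (27/(x^2 + y^2 + 1)) dA = ∫_{0}^{2π} ∫_{0}^{1} (27/(r^2 + 1)) · r dr dθ.

Inner integral (in r): ∫_{0}^{1} (27/(r^2 + 1)) · r dr = 27log(2)/2.

Outer integral (in θ): ∫_{0}^{2π} (27log(2)/2) dθ = 27π log(2).

Therefore ∬_D (27/(x^2 + y^2 + 1)) dA = 27π log(2).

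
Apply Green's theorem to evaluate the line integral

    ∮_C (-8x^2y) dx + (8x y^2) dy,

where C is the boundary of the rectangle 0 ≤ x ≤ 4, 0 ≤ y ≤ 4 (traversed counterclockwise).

Green's theorem converts the closed line integral into a double integral over the enclosed region D:

    ∮_C P dx + Q dy = ∬_D (∂Q/∂x - ∂P/∂y) dA.

Here P = -8x^2y, Q = 8x y^2, so

    ∂Q/∂x = 8y^2,    ∂P/∂y = -8x^2,
    ∂Q/∂x - ∂P/∂y = 8x^2 + 8y^2.

D is the region 0 ≤ x ≤ 4, 0 ≤ y ≤ 4. Evaluating the double integral:

    ∬_D (8x^2 + 8y^2) dA = ∫_0^{4} ∫_0^{4} (8x^2 + 8y^2) dy dx.

Inner (y from 0 to 4): 32x^2 + 512/3.
Outer (x from 0 to 4): 4096/3.

Therefore ∮_C P dx + Q dy = 4096/3.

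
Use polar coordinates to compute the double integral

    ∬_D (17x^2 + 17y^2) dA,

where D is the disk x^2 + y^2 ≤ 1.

The region D is 0 ≤ r ≤ 1, 0 ≤ θ ≤ 2π in polar coordinates, where x = r cos(θ), y = r sin(θ), and dA = r dr dθ.

Under the substitution, the integrand becomes 17r^2, so

    ∬_D (17x^2 + 17y^2) dA = ∫_{0}^{2π} ∫_{0}^{1} (17r^2) · r dr dθ.

Inner integral (in r): ∫_{0}^{1} (17r^2) · r dr = 17/4.

Outer integral (in θ): ∫_{0}^{2π} (17/4) dθ = 17π/2.

Therefore ∬_D (17x^2 + 17y^2) dA = 17π/2.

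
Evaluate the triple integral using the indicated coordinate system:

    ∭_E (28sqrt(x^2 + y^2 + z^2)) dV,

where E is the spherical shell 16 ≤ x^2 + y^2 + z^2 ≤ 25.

In spherical coordinates, x = ρ sin(φ) cos(θ), y = ρ sin(φ) sin(θ), z = ρ cos(φ), and dV = ρ^2 sin(φ) dρ dφ dθ.

The integrand becomes 28ρ, so

    ∭_E (28sqrt(x^2 + y^2 + z^2)) dV = ∫_{0}^{2π} ∫_{0}^{π} ∫_{4}^{5} (28ρ) · ρ^2 sin(φ) dρ dφ dθ.

Inner (ρ): 2583sin(φ).
Middle (φ): 5166.
Outer (θ): 10332π.

Therefore the triple integral equals 10332π.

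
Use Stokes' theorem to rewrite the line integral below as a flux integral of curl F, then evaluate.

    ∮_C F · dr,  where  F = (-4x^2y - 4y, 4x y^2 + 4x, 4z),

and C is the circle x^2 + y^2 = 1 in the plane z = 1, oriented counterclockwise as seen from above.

Let S be the flat disk x^2 + y^2 ≤ 1 in the plane z = 1, with upward unit normal n̂ = ẑ. By Stokes' theorem,

    ∮_C F · dr = ∬_S (∇ × F) · n̂ dS = ∬_D (curl F)_z dA,

where D is the disk x^2 + y^2 ≤ 1.

Compute the curl of F = (-4x^2y - 4y, 4x y^2 + 4x, 4z):
    (∇ × F)_x = ∂F_z/∂y - ∂F_y/∂z = 0,
    (∇ × F)_y = ∂F_x/∂z - ∂F_z/∂x = 0,
    (∇ × F)_z = ∂F_y/∂x - ∂F_x/∂y = 4x^2 + 4y^2 + 8.

On z = 1, (curl F)_z = 4x^2 + 4y^2 + 8.

Convert to polar (x = r cos θ, y = r sin θ, dA = r dr dθ); the integrand becomes 4r^2 + 8, so

    ∬_D (curl F)_z dA = ∫_0^{2π} ∫_0^{1} (4r^2 + 8) · r dr dθ.

Inner (r from 0 to 1): 5.
Outer (θ from 0 to 2π): 10π.

Therefore ∮_C F · dr = 10π.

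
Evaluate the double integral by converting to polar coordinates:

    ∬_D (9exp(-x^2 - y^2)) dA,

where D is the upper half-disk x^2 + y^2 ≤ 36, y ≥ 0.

The region D is 0 ≤ r ≤ 6, 0 ≤ θ ≤ π in polar coordinates, where x = r cos(θ), y = r sin(θ), and dA = r dr dθ.

Under the substitution, the integrand becomes 9exp(-r^2), so

    ∬_D (9exp(-x^2 - y^2)) dA = ∫_{0}^{π} ∫_{0}^{6} (9exp(-r^2)) · r dr dθ.

Inner integral (in r): ∫_{0}^{6} (9exp(-r^2)) · r dr = 9/2 - 9exp(-36)/2.

Outer integral (in θ): ∫_{0}^{π} (9/2 - 9exp(-36)/2) dθ = -9π (1 - exp(36))exp(-36)/2.

Therefore ∬_D (9exp(-x^2 - y^2)) dA = -9π (1 - exp(36))exp(-36)/2.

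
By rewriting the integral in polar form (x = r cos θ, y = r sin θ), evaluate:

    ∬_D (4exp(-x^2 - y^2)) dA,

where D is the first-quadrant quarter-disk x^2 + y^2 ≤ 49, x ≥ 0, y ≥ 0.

The region D is 0 ≤ r ≤ 7, 0 ≤ θ ≤ π/2 in polar coordinates, where x = r cos(θ), y = r sin(θ), and dA = r dr dθ.

Under the substitution, the integrand becomes 4exp(-r^2), so

    ∬_D (4exp(-x^2 - y^2)) dA = ∫_{0}^{π/2} ∫_{0}^{7} (4exp(-r^2)) · r dr dθ.

Inner integral (in r): ∫_{0}^{7} (4exp(-r^2)) · r dr = 2 - 2exp(-49).

Outer integral (in θ): ∫_{0}^{π/2} (2 - 2exp(-49)) dθ = -π exp(-49) + π.

Therefore ∬_D (4exp(-x^2 - y^2)) dA = -π exp(-49) + π.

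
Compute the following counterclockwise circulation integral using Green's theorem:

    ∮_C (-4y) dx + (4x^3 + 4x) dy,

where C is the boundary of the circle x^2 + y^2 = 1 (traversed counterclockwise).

Green's theorem converts the closed line integral into a double integral over the enclosed region D:

    ∮_C P dx + Q dy = ∬_D (∂Q/∂x - ∂P/∂y) dA.

Here P = -4y, Q = 4x^3 + 4x, so

    ∂Q/∂x = 12x^2 + 4,    ∂P/∂y = -4,
    ∂Q/∂x - ∂P/∂y = 12x^2 + 8.

D is the region x^2 + y^2 ≤ 1. Evaluating the double integral:

In polar coordinates (x = r cos θ, y = r sin θ, dA = r dr dθ) the integrand becomes 12r^2cos(θ)^2 + 8, so

    ∬_D (12x^2 + 8) dA = ∫_0^{2π} ∫_0^{1} (12r^2cos(θ)^2 + 8) · r dr dθ.

Inner (r from 0 to 1): 3cos(θ)^2 + 4.
Outer (θ from 0 to 2π): 11π.

Therefore ∮_C P dx + Q dy = 11π.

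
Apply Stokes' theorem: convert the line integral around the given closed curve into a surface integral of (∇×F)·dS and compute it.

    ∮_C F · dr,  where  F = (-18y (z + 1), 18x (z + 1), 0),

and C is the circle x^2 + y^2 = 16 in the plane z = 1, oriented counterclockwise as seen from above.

Let S be the flat disk x^2 + y^2 ≤ 16 in the plane z = 1, with upward unit normal n̂ = ẑ. By Stokes' theorem,

    ∮_C F · dr = ∬_S (∇ × F) · n̂ dS = ∬_D (curl F)_z dA,

where D is the disk x^2 + y^2 ≤ 16.

Compute the curl of F = (-18y (z + 1), 18x (z + 1), 0):
    (∇ × F)_x = ∂F_z/∂y - ∂F_y/∂z = -18x,
    (∇ × F)_y = ∂F_x/∂z - ∂F_z/∂x = -18y,
    (∇ × F)_z = ∂F_y/∂x - ∂F_x/∂y = 36z + 36.

On z = 1, (curl F)_z = 72.

Convert to polar (x = r cos θ, y = r sin θ, dA = r dr dθ); the integrand becomes 72, so

    ∬_D (curl F)_z dA = ∫_0^{2π} ∫_0^{4} (72) · r dr dθ.

Inner (r from 0 to 4): 576.
Outer (θ from 0 to 2π): 1152π.

Therefore ∮_C F · dr = 1152π.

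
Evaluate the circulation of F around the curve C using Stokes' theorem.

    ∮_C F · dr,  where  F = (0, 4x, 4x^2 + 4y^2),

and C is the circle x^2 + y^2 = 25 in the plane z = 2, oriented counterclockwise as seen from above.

Let S be the flat disk x^2 + y^2 ≤ 25 in the plane z = 2, with upward unit normal n̂ = ẑ. By Stokes' theorem,

    ∮_C F · dr = ∬_S (∇ × F) · n̂ dS = ∬_D (curl F)_z dA,

where D is the disk x^2 + y^2 ≤ 25.

Compute the curl of F = (0, 4x, 4x^2 + 4y^2):
    (∇ × F)_x = ∂F_z/∂y - ∂F_y/∂z = 8y,
    (∇ × F)_y = ∂F_x/∂z - ∂F_z/∂x = -8x,
    (∇ × F)_z = ∂F_y/∂x - ∂F_x/∂y = 4.

On z = 2, (curl F)_z = 4.

Convert to polar (x = r cos θ, y = r sin θ, dA = r dr dθ); the integrand becomes 4, so

    ∬_D (curl F)_z dA = ∫_0^{2π} ∫_0^{5} (4) · r dr dθ.

Inner (r from 0 to 5): 50.
Outer (θ from 0 to 2π): 100π.

Therefore ∮_C F · dr = 100π.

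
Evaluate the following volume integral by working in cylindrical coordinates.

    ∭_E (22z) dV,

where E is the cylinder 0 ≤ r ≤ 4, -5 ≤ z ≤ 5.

In cylindrical coordinates, x = r cos(θ), y = r sin(θ), z = z, and dV = r dr dθ dz.

The integrand becomes 22z, so

    ∭_E (22z) dV = ∫_{0}^{2π} ∫_{0}^{4} ∫_{-5}^{5} (22z) · r dz dr dθ.

Inner (z): 0.
Middle (r from 0 to 4): 0.
Outer (θ): 0.

Therefore the triple integral equals 0.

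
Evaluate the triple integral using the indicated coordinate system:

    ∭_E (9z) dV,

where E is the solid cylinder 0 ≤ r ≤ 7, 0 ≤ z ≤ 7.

In cylindrical coordinates, x = r cos(θ), y = r sin(θ), z = z, and dV = r dr dθ dz.

The integrand becomes 9z, so

    ∭_E (9z) dV = ∫_{0}^{2π} ∫_{0}^{7} ∫_{0}^{7} (9z) · r dz dr dθ.

Inner (z): 441r/2.
Middle (r from 0 to 7): 21609/4.
Outer (θ): 21609π/2.

Therefore the triple integral equals 21609π/2.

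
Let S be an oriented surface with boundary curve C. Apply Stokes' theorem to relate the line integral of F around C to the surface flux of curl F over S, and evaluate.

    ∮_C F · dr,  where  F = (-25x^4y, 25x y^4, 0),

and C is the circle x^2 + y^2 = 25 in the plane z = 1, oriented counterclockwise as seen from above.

Let S be the flat disk x^2 + y^2 ≤ 25 in the plane z = 1, with upward unit normal n̂ = ẑ. By Stokes' theorem,

    ∮_C F · dr = ∬_S (∇ × F) · n̂ dS = ∬_D (curl F)_z dA,

where D is the disk x^2 + y^2 ≤ 25.

Compute the curl of F = (-25x^4y, 25x y^4, 0):
    (∇ × F)_x = ∂F_z/∂y - ∂F_y/∂z = 0,
    (∇ × F)_y = ∂F_x/∂z - ∂F_z/∂x = 0,
    (∇ × F)_z = ∂F_y/∂x - ∂F_x/∂y = 25x^4 + 25y^4.

On z = 1, (curl F)_z = 25x^4 + 25y^4.

Convert to polar (x = r cos θ, y = r sin θ, dA = r dr dθ); the integrand becomes 25r^4(sin(θ)^4 + cos(θ)^4), so

    ∬_D (curl F)_z dA = ∫_0^{2π} ∫_0^{5} (25r^4(sin(θ)^4 + cos(θ)^4)) · r dr dθ.

Inner (r from 0 to 5): 390625sin(θ)^4/6 + 390625cos(θ)^4/6.
Outer (θ from 0 to 2π): 390625π/4.

Therefore ∮_C F · dr = 390625π/4.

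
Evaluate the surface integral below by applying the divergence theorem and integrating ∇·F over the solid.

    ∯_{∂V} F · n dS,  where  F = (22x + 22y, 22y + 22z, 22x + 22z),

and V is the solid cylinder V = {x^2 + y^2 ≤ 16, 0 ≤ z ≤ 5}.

By the divergence theorem,

    ∯_{∂V} F · n dS = ∭_V (∇ · F) dV.

Compute the divergence:
    ∇ · F = ∂F_x/∂x + ∂F_y/∂y + ∂F_z/∂z = 22 + 22 + 22 = 66.

In cylindrical coordinates, x = r cos(θ), y = r sin(θ), z = z, dV = r dr dθ dz, with 0 ≤ r ≤ 4, 0 ≤ θ ≤ 2π, 0 ≤ z ≤ 5.

The integrand, after substitution and multiplying by the volume element, becomes (66) · r, so

    ∭_V (∇·F) dV = ∫_0^{2π} ∫_0^{4} ∫_0^{5} (66) · r dz dr dθ.

Inner (z from 0 to 5): 330r.
Middle (r from 0 to 4): 2640.
Outer (θ from 0 to 2π): 5280π.

Therefore ∯_{∂V} F · n dS = 5280π.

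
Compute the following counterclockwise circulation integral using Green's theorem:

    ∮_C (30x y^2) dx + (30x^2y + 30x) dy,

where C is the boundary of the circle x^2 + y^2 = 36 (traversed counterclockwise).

Green's theorem converts the closed line integral into a double integral over the enclosed region D:

    ∮_C P dx + Q dy = ∬_D (∂Q/∂x - ∂P/∂y) dA.

Here P = 30x y^2, Q = 30x^2y + 30x, so

    ∂Q/∂x = 60x y + 30,    ∂P/∂y = 60x y,
    ∂Q/∂x - ∂P/∂y = 30.

D is the region x^2 + y^2 ≤ 36. Evaluating the double integral:

In polar coordinates (x = r cos θ, y = r sin θ, dA = r dr dθ) the integrand becomes 30, so

    ∬_D (30) dA = ∫_0^{2π} ∫_0^{6} (30) · r dr dθ.

Inner (r from 0 to 6): 540.
Outer (θ from 0 to 2π): 1080π.

Therefore ∮_C P dx + Q dy = 1080π.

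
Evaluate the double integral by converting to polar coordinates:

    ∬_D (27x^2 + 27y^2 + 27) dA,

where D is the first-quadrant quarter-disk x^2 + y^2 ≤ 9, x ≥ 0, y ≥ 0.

The region D is 0 ≤ r ≤ 3, 0 ≤ θ ≤ π/2 in polar coordinates, where x = r cos(θ), y = r sin(θ), and dA = r dr dθ.

Under the substitution, the integrand becomes 27r^2 + 27, so

    ∬_D (27x^2 + 27y^2 + 27) dA = ∫_{0}^{π/2} ∫_{0}^{3} (27r^2 + 27) · r dr dθ.

Inner integral (in r): ∫_{0}^{3} (27r^2 + 27) · r dr = 2673/4.

Outer integral (in θ): ∫_{0}^{π/2} (2673/4) dθ = 2673π/8.

Therefore ∬_D (27x^2 + 27y^2 + 27) dA = 2673π/8.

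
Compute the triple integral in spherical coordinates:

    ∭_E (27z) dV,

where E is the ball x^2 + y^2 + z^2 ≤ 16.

In spherical coordinates, x = ρ sin(φ) cos(θ), y = ρ sin(φ) sin(θ), z = ρ cos(φ), and dV = ρ^2 sin(φ) dρ dφ dθ.

The integrand becomes 27ρ cos(φ), so

    ∭_E (27z) dV = ∫_{0}^{2π} ∫_{0}^{π} ∫_{0}^{4} (27ρ cos(φ)) · ρ^2 sin(φ) dρ dφ dθ.

Inner (ρ): 864sin(2φ).
Middle (φ): 0.
Outer (θ): 0.

Therefore the triple integral equals 0.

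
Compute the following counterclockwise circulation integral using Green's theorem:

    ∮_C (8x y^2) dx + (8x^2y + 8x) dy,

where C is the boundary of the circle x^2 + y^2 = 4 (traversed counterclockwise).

Green's theorem converts the closed line integral into a double integral over the enclosed region D:

    ∮_C P dx + Q dy = ∬_D (∂Q/∂x - ∂P/∂y) dA.

Here P = 8x y^2, Q = 8x^2y + 8x, so

    ∂Q/∂x = 16x y + 8,    ∂P/∂y = 16x y,
    ∂Q/∂x - ∂P/∂y = 8.

D is the region x^2 + y^2 ≤ 4. Evaluating the double integral:

In polar coordinates (x = r cos θ, y = r sin θ, dA = r dr dθ) the integrand becomes 8, so

    ∬_D (8) dA = ∫_0^{2π} ∫_0^{2} (8) · r dr dθ.

Inner (r from 0 to 2): 16.
Outer (θ from 0 to 2π): 32π.

Therefore ∮_C P dx + Q dy = 32π.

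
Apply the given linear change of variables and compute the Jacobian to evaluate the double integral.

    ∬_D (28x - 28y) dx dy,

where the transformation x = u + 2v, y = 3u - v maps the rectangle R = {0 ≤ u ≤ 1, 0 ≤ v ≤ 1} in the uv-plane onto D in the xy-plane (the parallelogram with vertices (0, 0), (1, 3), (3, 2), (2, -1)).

Compute the Jacobian determinant of (x, y) with respect to (u, v):

    ∂(x,y)/∂(u,v) = | 1  2 | = (1)(-1) - (2)(3) = -7.
                   | 3  -1 |

Its absolute value is |J| = 7 (the area scaling factor).

Substituting x = u + 2v, y = 3u - v into the integrand,

    28x - 28y → -56u + 84v,

so the integral becomes

    ∬_R (-56u + 84v) · |J| du dv = ∫_0^1 ∫_0^1 (-392u + 588v) dv du.

Inner (v): 294 - 392u.
Outer (u): 98.

Therefore ∬_D (28x - 28y) dx dy = 98.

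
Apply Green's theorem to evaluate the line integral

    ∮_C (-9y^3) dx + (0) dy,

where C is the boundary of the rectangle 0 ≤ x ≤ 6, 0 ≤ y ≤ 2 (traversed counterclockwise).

Green's theorem converts the closed line integral into a double integral over the enclosed region D:

    ∮_C P dx + Q dy = ∬_D (∂Q/∂x - ∂P/∂y) dA.

Here P = -9y^3, Q = 0, so

    ∂Q/∂x = 0,    ∂P/∂y = -27y^2,
    ∂Q/∂x - ∂P/∂y = 27y^2.

D is the region 0 ≤ x ≤ 6, 0 ≤ y ≤ 2. Evaluating the double integral:

    ∬_D (27y^2) dA = ∫_0^{6} ∫_0^{2} (27y^2) dy dx.

Inner (y from 0 to 2): 72.
Outer (x from 0 to 6): 432.

Therefore ∮_C P dx + Q dy = 432.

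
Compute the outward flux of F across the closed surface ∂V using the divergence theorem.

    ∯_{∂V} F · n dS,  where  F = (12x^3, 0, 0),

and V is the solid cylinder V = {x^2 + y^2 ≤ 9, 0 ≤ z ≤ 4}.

By the divergence theorem,

    ∯_{∂V} F · n dS = ∭_V (∇ · F) dV.

Compute the divergence:
    ∇ · F = ∂F_x/∂x + ∂F_y/∂y + ∂F_z/∂z = 36x^2 + 0 + 0 = 36x^2.

In cylindrical coordinates, x = r cos(θ), y = r sin(θ), z = z, dV = r dr dθ dz, with 0 ≤ r ≤ 3, 0 ≤ θ ≤ 2π, 0 ≤ z ≤ 4.

The integrand, after substitution and multiplying by the volume element, becomes (36r^2cos(θ)^2) · r, so

    ∭_V (∇·F) dV = ∫_0^{2π} ∫_0^{3} ∫_0^{4} (36r^2cos(θ)^2) · r dz dr dθ.

Inner (z from 0 to 4): 144r^3cos(θ)^2.
Middle (r from 0 to 3): 2916cos(θ)^2.
Outer (θ from 0 to 2π): 2916π.

Therefore ∯_{∂V} F · n dS = 2916π.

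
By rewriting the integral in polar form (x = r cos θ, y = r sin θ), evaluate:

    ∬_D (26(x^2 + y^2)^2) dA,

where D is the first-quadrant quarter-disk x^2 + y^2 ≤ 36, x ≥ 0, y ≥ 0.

The region D is 0 ≤ r ≤ 6, 0 ≤ θ ≤ π/2 in polar coordinates, where x = r cos(θ), y = r sin(θ), and dA = r dr dθ.

Under the substitution, the integrand becomes 26r^4, so

    ∬_D (26(x^2 + y^2)^2) dA = ∫_{0}^{π/2} ∫_{0}^{6} (26r^4) · r dr dθ.

Inner integral (in r): ∫_{0}^{6} (26r^4) · r dr = 202176.

Outer integral (in θ): ∫_{0}^{π/2} (202176) dθ = 101088π.

Therefore ∬_D (26(x^2 + y^2)^2) dA = 101088π.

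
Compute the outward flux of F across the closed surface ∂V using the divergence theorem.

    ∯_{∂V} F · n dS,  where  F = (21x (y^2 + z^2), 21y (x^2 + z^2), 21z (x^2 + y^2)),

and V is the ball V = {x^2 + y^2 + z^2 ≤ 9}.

By the divergence theorem,

    ∯_{∂V} F · n dS = ∭_V (∇ · F) dV.

Compute the divergence:
    ∇ · F = ∂F_x/∂x + ∂F_y/∂y + ∂F_z/∂z = 21y^2 + 21z^2 + 21x^2 + 21z^2 + 21x^2 + 21y^2 = 42x^2 + 42y^2 + 42z^2.

In spherical coordinates, x = ρ sin(φ) cos(θ), y = ρ sin(φ) sin(θ), z = ρ cos(φ), dV = ρ^2 sin(φ) dρ dφ dθ, with 0 ≤ ρ ≤ 3, 0 ≤ φ ≤ π, 0 ≤ θ ≤ 2π.

The integrand, after substitution and multiplying by the volume element, becomes (42ρ^2) · ρ^2 sin(φ), so

    ∭_V (∇·F) dV = ∫_0^{2π} ∫_0^{π} ∫_0^{3} (42ρ^2) · ρ^2 sin(φ) dρ dφ dθ.

Inner (ρ from 0 to 3): 10206sin(φ)/5.
Middle (φ from 0 to π): 20412/5.
Outer (θ from 0 to 2π): 40824π/5.

Therefore ∯_{∂V} F · n dS = 40824π/5.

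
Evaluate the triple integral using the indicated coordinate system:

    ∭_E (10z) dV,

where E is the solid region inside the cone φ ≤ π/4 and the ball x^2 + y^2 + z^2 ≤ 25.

In spherical coordinates, x = ρ sin(φ) cos(θ), y = ρ sin(φ) sin(θ), z = ρ cos(φ), and dV = ρ^2 sin(φ) dρ dφ dθ.

The integrand becomes 10ρ cos(φ), so

    ∭_E (10z) dV = ∫_{0}^{2π} ∫_{0}^{π/4} ∫_{0}^{5} (10ρ cos(φ)) · ρ^2 sin(φ) dρ dφ dθ.

Inner (ρ): 3125sin(2φ)/4.
Middle (φ): 3125/8.
Outer (θ): 3125π/4.

Therefore the triple integral equals 3125π/4.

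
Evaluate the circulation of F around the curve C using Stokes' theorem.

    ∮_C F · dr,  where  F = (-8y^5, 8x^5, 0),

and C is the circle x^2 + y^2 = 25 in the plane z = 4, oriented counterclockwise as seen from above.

Let S be the flat disk x^2 + y^2 ≤ 25 in the plane z = 4, with upward unit normal n̂ = ẑ. By Stokes' theorem,

    ∮_C F · dr = ∬_S (∇ × F) · n̂ dS = ∬_D (curl F)_z dA,

where D is the disk x^2 + y^2 ≤ 25.

Compute the curl of F = (-8y^5, 8x^5, 0):
    (∇ × F)_x = ∂F_z/∂y - ∂F_y/∂z = 0,
    (∇ × F)_y = ∂F_x/∂z - ∂F_z/∂x = 0,
    (∇ × F)_z = ∂F_y/∂x - ∂F_x/∂y = 40x^4 + 40y^4.

On z = 4, (curl F)_z = 40x^4 + 40y^4.

Convert to polar (x = r cos θ, y = r sin θ, dA = r dr dθ); the integrand becomes 40r^4(sin(θ)^4 + cos(θ)^4), so

    ∬_D (curl F)_z dA = ∫_0^{2π} ∫_0^{5} (40r^4(sin(θ)^4 + cos(θ)^4)) · r dr dθ.

Inner (r from 0 to 5): 312500sin(θ)^4/3 + 312500cos(θ)^4/3.
Outer (θ from 0 to 2π): 156250π.

Therefore ∮_C F · dr = 156250π.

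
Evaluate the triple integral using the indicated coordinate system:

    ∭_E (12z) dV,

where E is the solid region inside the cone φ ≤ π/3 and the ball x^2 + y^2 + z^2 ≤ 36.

In spherical coordinates, x = ρ sin(φ) cos(θ), y = ρ sin(φ) sin(θ), z = ρ cos(φ), and dV = ρ^2 sin(φ) dρ dφ dθ.

The integrand becomes 12ρ cos(φ), so

    ∭_E (12z) dV = ∫_{0}^{2π} ∫_{0}^{π/3} ∫_{0}^{6} (12ρ cos(φ)) · ρ^2 sin(φ) dρ dφ dθ.

Inner (ρ): 1944sin(2φ).
Middle (φ): 1458.
Outer (θ): 2916π.

Therefore the triple integral equals 2916π.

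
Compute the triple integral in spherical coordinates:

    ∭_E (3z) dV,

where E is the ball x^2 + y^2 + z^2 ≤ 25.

In spherical coordinates, x = ρ sin(φ) cos(θ), y = ρ sin(φ) sin(θ), z = ρ cos(φ), and dV = ρ^2 sin(φ) dρ dφ dθ.

The integrand becomes 3ρ cos(φ), so

    ∭_E (3z) dV = ∫_{0}^{2π} ∫_{0}^{π} ∫_{0}^{5} (3ρ cos(φ)) · ρ^2 sin(φ) dρ dφ dθ.

Inner (ρ): 1875sin(2φ)/8.
Middle (φ): 0.
Outer (θ): 0.

Therefore the triple integral equals 0.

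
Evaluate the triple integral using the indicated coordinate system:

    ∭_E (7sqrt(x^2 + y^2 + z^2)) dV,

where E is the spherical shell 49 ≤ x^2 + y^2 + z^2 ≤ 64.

In spherical coordinates, x = ρ sin(φ) cos(θ), y = ρ sin(φ) sin(θ), z = ρ cos(φ), and dV = ρ^2 sin(φ) dρ dφ dθ.

The integrand becomes 7ρ, so

    ∭_E (7sqrt(x^2 + y^2 + z^2)) dV = ∫_{0}^{2π} ∫_{0}^{π} ∫_{7}^{8} (7ρ) · ρ^2 sin(φ) dρ dφ dθ.

Inner (ρ): 11865sin(φ)/4.
Middle (φ): 11865/2.
Outer (θ): 11865π.

Therefore the triple integral equals 11865π.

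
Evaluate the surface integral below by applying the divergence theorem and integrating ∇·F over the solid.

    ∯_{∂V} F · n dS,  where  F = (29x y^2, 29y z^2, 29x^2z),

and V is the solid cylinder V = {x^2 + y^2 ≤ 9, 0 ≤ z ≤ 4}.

By the divergence theorem,

    ∯_{∂V} F · n dS = ∭_V (∇ · F) dV.

Compute the divergence:
    ∇ · F = ∂F_x/∂x + ∂F_y/∂y + ∂F_z/∂z = 29y^2 + 29z^2 + 29x^2 = 29x^2 + 29y^2 + 29z^2.

In cylindrical coordinates, x = r cos(θ), y = r sin(θ), z = z, dV = r dr dθ dz, with 0 ≤ r ≤ 3, 0 ≤ θ ≤ 2π, 0 ≤ z ≤ 4.

The integrand, after substitution and multiplying by the volume element, becomes (29r^2 + 29z^2) · r, so

    ∭_V (∇·F) dV = ∫_0^{2π} ∫_0^{3} ∫_0^{4} (29r^2 + 29z^2) · r dz dr dθ.

Inner (z from 0 to 4): 116r (r^2 + 16/3).
Middle (r from 0 to 3): 5133.
Outer (θ from 0 to 2π): 10266π.

Therefore ∯_{∂V} F · n dS = 10266π.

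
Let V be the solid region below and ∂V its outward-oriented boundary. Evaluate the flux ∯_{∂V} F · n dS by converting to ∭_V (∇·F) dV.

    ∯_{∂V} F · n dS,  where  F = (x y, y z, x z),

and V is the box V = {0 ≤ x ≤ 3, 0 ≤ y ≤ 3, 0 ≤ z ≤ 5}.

By the divergence theorem,

    ∯_{∂V} F · n dS = ∭_V (∇ · F) dV.

Compute the divergence:
    ∇ · F = ∂F_x/∂x + ∂F_y/∂y + ∂F_z/∂z = y + z + x = x + y + z.

V is a rectangular box, so dV = dx dy dz with 0 ≤ x ≤ 3, 0 ≤ y ≤ 3, 0 ≤ z ≤ 5.

Integrate (x + y + z) over V as an iterated integral:

    ∭_V (∇·F) dV = ∫_0^{3} ∫_0^{3} ∫_0^{5} (x + y + z) dz dy dx.

Inner (z from 0 to 5): 5x + 5y + 25/2.
Middle (y from 0 to 3): 15x + 60.
Outer (x from 0 to 3): 495/2.

Therefore ∯_{∂V} F · n dS = 495/2.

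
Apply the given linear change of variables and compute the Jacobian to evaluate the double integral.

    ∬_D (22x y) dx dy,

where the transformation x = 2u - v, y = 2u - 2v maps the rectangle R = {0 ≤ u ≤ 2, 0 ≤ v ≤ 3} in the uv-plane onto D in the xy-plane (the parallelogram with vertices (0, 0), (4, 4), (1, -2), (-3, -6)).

Compute the Jacobian determinant of (x, y) with respect to (u, v):

    ∂(x,y)/∂(u,v) = | 2  -1 | = (2)(-2) - (-1)(2) = -2.
                   | 2  -2 |

Its absolute value is |J| = 2 (the area scaling factor).

Substituting x = 2u - v, y = 2u - 2v into the integrand,

    22x y → 88u^2 - 132u v + 44v^2,

so the integral becomes

    ∬_R (88u^2 - 132u v + 44v^2) · |J| du dv = ∫_0^2 ∫_0^3 (176u^2 - 264u v + 88v^2) dv du.

Inner (v): 528u^2 - 1188u + 792.
Outer (u): 616.

Therefore ∬_D (22x y) dx dy = 616.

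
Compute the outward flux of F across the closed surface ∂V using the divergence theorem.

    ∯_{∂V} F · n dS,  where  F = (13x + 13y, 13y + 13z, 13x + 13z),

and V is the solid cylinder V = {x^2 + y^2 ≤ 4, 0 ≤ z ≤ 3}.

By the divergence theorem,

    ∯_{∂V} F · n dS = ∭_V (∇ · F) dV.

Compute the divergence:
    ∇ · F = ∂F_x/∂x + ∂F_y/∂y + ∂F_z/∂z = 13 + 13 + 13 = 39.

In cylindrical coordinates, x = r cos(θ), y = r sin(θ), z = z, dV = r dr dθ dz, with 0 ≤ r ≤ 2, 0 ≤ θ ≤ 2π, 0 ≤ z ≤ 3.

The integrand, after substitution and multiplying by the volume element, becomes (39) · r, so

    ∭_V (∇·F) dV = ∫_0^{2π} ∫_0^{2} ∫_0^{3} (39) · r dz dr dθ.

Inner (z from 0 to 3): 117r.
Middle (r from 0 to 2): 234.
Outer (θ from 0 to 2π): 468π.

Therefore ∯_{∂V} F · n dS = 468π.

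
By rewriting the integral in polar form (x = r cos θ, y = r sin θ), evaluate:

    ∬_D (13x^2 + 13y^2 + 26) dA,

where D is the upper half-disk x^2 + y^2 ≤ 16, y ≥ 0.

The region D is 0 ≤ r ≤ 4, 0 ≤ θ ≤ π in polar coordinates, where x = r cos(θ), y = r sin(θ), and dA = r dr dθ.

Under the substitution, the integrand becomes 13r^2 + 26, so

    ∬_D (13x^2 + 13y^2 + 26) dA = ∫_{0}^{π} ∫_{0}^{4} (13r^2 + 26) · r dr dθ.

Inner integral (in r): ∫_{0}^{4} (13r^2 + 26) · r dr = 1040.

Outer integral (in θ): ∫_{0}^{π} (1040) dθ = 1040π.

Therefore ∬_D (13x^2 + 13y^2 + 26) dA = 1040π.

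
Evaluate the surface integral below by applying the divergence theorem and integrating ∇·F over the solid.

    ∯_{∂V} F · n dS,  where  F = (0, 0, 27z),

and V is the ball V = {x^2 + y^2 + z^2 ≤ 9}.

By the divergence theorem,

    ∯_{∂V} F · n dS = ∭_V (∇ · F) dV.

Compute the divergence:
    ∇ · F = ∂F_x/∂x + ∂F_y/∂y + ∂F_z/∂z = 0 + 0 + 27 = 27.

In spherical coordinates, x = ρ sin(φ) cos(θ), y = ρ sin(φ) sin(θ), z = ρ cos(φ), dV = ρ^2 sin(φ) dρ dφ dθ, with 0 ≤ ρ ≤ 3, 0 ≤ φ ≤ π, 0 ≤ θ ≤ 2π.

The integrand, after substitution and multiplying by the volume element, becomes (27) · ρ^2 sin(φ), so

    ∭_V (∇·F) dV = ∫_0^{2π} ∫_0^{π} ∫_0^{3} (27) · ρ^2 sin(φ) dρ dφ dθ.

Inner (ρ from 0 to 3): 243sin(φ).
Middle (φ from 0 to π): 486.
Outer (θ from 0 to 2π): 972π.

Therefore ∯_{∂V} F · n dS = 972π.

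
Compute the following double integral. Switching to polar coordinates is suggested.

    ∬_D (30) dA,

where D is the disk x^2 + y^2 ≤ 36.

The region D is 0 ≤ r ≤ 6, 0 ≤ θ ≤ 2π in polar coordinates, where x = r cos(θ), y = r sin(θ), and dA = r dr dθ.

Under the substitution, the integrand becomes 30, so

    ∬_D (30) dA = ∫_{0}^{2π} ∫_{0}^{6} (30) · r dr dθ.

Inner integral (in r): ∫_{0}^{6} (30) · r dr = 540.

Outer integral (in θ): ∫_{0}^{2π} (540) dθ = 1080π.

Therefore ∬_D (30) dA = 1080π.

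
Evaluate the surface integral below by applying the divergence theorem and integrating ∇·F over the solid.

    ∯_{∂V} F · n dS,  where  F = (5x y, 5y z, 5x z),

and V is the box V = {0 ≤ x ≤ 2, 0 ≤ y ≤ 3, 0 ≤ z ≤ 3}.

By the divergence theorem,

    ∯_{∂V} F · n dS = ∭_V (∇ · F) dV.

Compute the divergence:
    ∇ · F = ∂F_x/∂x + ∂F_y/∂y + ∂F_z/∂z = 5y + 5z + 5x = 5x + 5y + 5z.

V is a rectangular box, so dV = dx dy dz with 0 ≤ x ≤ 2, 0 ≤ y ≤ 3, 0 ≤ z ≤ 3.

Integrate (5x + 5y + 5z) over V as an iterated integral:

    ∭_V (∇·F) dV = ∫_0^{2} ∫_0^{3} ∫_0^{3} (5x + 5y + 5z) dz dy dx.

Inner (z from 0 to 3): 15x + 15y + 45/2.
Middle (y from 0 to 3): 45x + 135.
Outer (x from 0 to 2): 360.

Therefore ∯_{∂V} F · n dS = 360.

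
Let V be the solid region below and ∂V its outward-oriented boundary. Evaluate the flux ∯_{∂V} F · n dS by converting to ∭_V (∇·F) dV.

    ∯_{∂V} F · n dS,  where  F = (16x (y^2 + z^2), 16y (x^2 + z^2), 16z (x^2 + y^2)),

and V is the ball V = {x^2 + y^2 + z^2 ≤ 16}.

By the divergence theorem,

    ∯_{∂V} F · n dS = ∭_V (∇ · F) dV.

Compute the divergence:
    ∇ · F = ∂F_x/∂x + ∂F_y/∂y + ∂F_z/∂z = 16y^2 + 16z^2 + 16x^2 + 16z^2 + 16x^2 + 16y^2 = 32x^2 + 32y^2 + 32z^2.

In spherical coordinates, x = ρ sin(φ) cos(θ), y = ρ sin(φ) sin(θ), z = ρ cos(φ), dV = ρ^2 sin(φ) dρ dφ dθ, with 0 ≤ ρ ≤ 4, 0 ≤ φ ≤ π, 0 ≤ θ ≤ 2π.

The integrand, after substitution and multiplying by the volume element, becomes (32ρ^2) · ρ^2 sin(φ), so

    ∭_V (∇·F) dV = ∫_0^{2π} ∫_0^{π} ∫_0^{4} (32ρ^2) · ρ^2 sin(φ) dρ dφ dθ.

Inner (ρ from 0 to 4): 32768sin(φ)/5.
Middle (φ from 0 to π): 65536/5.
Outer (θ from 0 to 2π): 131072π/5.

Therefore ∯_{∂V} F · n dS = 131072π/5.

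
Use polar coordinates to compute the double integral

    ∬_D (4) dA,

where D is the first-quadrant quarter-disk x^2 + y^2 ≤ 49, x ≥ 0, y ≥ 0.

The region D is 0 ≤ r ≤ 7, 0 ≤ θ ≤ π/2 in polar coordinates, where x = r cos(θ), y = r sin(θ), and dA = r dr dθ.

Under the substitution, the integrand becomes 4, so

    ∬_D (4) dA = ∫_{0}^{π/2} ∫_{0}^{7} (4) · r dr dθ.

Inner integral (in r): ∫_{0}^{7} (4) · r dr = 98.

Outer integral (in θ): ∫_{0}^{π/2} (98) dθ = 49π.

Therefore ∬_D (4) dA = 49π.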